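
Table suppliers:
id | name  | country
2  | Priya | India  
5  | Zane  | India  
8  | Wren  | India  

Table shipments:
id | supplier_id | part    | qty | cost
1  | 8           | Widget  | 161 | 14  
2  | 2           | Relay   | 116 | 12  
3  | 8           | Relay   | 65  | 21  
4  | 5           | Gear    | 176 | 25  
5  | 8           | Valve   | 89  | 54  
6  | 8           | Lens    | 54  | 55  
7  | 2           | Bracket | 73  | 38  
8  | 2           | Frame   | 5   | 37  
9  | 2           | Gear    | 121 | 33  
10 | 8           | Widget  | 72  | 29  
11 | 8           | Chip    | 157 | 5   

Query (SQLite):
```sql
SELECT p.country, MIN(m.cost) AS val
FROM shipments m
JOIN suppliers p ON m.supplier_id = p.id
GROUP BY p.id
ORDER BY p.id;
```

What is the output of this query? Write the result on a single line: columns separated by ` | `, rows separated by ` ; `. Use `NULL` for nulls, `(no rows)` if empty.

Join each shipments row to its suppliers via supplier_id.
Group joined rows by suppliers.id; compute MIN(m.cost) per group.
  2: ids {2, 7, 8, 9} → MIN(m.cost)=12
  5: ids {4} → MIN(m.cost)=25
  8: ids {1, 3, 5, 6, 10, 11} → MIN(m.cost)=5

India | 12 ; India | 25 ; India | 5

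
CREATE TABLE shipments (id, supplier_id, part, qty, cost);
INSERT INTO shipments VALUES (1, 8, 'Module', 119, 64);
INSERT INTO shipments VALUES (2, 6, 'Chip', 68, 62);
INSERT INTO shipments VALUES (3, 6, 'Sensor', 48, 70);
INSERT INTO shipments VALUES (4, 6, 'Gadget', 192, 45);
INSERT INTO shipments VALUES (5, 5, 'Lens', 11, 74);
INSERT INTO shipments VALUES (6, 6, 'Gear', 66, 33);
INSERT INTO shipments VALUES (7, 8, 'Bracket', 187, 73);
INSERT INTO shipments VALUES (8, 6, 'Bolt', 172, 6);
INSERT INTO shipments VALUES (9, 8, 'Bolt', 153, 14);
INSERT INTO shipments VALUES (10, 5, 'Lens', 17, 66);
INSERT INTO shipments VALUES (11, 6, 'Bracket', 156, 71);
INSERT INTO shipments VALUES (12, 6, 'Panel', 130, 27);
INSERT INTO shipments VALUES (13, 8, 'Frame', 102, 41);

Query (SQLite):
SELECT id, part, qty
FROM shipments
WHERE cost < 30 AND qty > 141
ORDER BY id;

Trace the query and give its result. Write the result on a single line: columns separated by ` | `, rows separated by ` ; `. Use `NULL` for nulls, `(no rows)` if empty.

cost < 30: ids {8, 9, 12}
qty > 141: ids {4, 7, 8, 9, 11}
Combine with AND.

8 | Bolt | 172 ; 9 | Bolt | 153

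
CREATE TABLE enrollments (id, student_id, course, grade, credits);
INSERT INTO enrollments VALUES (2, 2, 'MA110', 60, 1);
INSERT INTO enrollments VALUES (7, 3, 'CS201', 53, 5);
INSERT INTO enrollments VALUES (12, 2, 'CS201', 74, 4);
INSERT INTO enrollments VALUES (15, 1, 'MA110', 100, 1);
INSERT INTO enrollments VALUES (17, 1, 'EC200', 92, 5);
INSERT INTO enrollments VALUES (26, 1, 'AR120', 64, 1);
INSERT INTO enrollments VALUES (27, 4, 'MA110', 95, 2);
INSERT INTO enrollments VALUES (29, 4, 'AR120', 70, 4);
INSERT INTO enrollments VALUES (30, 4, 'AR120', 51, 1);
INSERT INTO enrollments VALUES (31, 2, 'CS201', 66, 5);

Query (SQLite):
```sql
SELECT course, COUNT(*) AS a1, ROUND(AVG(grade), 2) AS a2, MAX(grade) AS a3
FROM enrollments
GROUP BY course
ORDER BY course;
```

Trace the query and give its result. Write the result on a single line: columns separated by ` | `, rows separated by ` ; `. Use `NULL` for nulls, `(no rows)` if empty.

Group enrollments by course.
Per group compute: COUNT(*), ROUND(AVG(grade), 2), MAX(grade).
  AR120: ids {26, 29, 30} → COUNT(*)=3, ROUND(AVG(grade), 2)=61.67, MAX(grade)=70
  CS201: ids {7, 12, 31} → COUNT(*)=3, ROUND(AVG(grade), 2)=64.33, MAX(grade)=74
  EC200: ids {17} → COUNT(*)=1, ROUND(AVG(grade), 2)=92, MAX(grade)=92
  MA110: ids {2, 15, 27} → COUNT(*)=3, ROUND(AVG(grade), 2)=85, MAX(grade)=100

AR120 | 3 | 61.67 | 70 ; CS201 | 3 | 64.33 | 74 ; EC200 | 1 | 92 | 92 ; MA110 | 3 | 85 | 100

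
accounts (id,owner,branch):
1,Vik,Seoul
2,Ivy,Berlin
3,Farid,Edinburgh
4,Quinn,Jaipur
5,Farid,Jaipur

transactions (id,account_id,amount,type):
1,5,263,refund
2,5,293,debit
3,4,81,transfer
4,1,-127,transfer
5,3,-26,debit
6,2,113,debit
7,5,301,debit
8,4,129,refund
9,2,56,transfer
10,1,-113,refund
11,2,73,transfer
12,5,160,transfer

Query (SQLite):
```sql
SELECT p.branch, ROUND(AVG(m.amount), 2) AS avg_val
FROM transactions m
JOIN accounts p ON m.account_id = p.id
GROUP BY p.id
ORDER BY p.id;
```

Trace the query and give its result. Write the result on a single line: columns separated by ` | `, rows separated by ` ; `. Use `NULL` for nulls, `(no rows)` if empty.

Join each transactions row to its accounts via account_id.
Group joined rows by accounts.id; compute ROUND(AVG(m.amount), 2) per group.
  1: ids {4, 10} → ROUND(AVG(m.amount), 2)=-120
  2: ids {6, 9, 11} → ROUND(AVG(m.amount), 2)=80.67
  3: ids {5} → ROUND(AVG(m.amount), 2)=-26
  4: ids {3, 8} → ROUND(AVG(m.amount), 2)=105
  5: ids {1, 2, 7, 12} → ROUND(AVG(m.amount), 2)=254.25

Seoul | -120 ; Berlin | 80.67 ; Edinburgh | -26 ; Jaipur | 105 ; Jaipur | 254.25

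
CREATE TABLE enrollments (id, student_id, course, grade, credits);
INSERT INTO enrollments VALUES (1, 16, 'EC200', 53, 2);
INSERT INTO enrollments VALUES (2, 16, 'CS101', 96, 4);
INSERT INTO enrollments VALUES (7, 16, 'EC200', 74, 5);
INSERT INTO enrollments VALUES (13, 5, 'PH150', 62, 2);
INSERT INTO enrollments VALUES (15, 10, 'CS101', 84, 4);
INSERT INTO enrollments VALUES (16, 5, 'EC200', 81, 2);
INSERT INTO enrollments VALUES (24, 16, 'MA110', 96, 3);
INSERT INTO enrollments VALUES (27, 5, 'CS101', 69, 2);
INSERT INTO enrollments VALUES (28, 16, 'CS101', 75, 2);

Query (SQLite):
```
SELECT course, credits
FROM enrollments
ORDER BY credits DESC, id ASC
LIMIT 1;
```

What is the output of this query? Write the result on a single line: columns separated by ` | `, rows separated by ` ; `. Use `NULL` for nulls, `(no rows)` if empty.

EC200 | 5

Sort by credits desc, tiebreak id asc: (5, id=7), (4, id=2), (4, id=15), (3, id=24) …. Take first 1.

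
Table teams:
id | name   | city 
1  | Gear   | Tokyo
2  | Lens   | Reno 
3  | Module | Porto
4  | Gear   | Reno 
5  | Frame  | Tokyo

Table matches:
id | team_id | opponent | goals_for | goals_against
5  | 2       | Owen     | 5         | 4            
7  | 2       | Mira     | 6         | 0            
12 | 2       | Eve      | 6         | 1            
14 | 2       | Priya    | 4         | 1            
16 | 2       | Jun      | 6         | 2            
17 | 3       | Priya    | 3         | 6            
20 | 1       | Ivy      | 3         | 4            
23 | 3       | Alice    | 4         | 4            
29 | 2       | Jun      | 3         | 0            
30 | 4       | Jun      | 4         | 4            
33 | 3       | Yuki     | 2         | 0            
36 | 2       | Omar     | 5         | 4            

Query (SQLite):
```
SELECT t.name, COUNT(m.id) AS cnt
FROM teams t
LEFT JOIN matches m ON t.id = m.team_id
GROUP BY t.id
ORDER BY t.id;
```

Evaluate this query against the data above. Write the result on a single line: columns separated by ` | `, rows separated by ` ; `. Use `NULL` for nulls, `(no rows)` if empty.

LEFT JOIN keeps every teams row; unmatched ones get NULL for matches columns.
Group by teams.id and compute COUNT(m.id). COUNT(col) of an all-NULL group is 0.
  1: ids {20} → COUNT(m.id)=1
  2: ids {5, 7, 12, 14, 16, 29, 36} → COUNT(m.id)=7
  3: ids {17, 23, 33} → COUNT(m.id)=3
  4: ids {30} → COUNT(m.id)=1
  5: ids {—} → COUNT(m.id)=0

Gear | 1 ; Lens | 7 ; Module | 3 ; Gear | 1 ; Frame | 0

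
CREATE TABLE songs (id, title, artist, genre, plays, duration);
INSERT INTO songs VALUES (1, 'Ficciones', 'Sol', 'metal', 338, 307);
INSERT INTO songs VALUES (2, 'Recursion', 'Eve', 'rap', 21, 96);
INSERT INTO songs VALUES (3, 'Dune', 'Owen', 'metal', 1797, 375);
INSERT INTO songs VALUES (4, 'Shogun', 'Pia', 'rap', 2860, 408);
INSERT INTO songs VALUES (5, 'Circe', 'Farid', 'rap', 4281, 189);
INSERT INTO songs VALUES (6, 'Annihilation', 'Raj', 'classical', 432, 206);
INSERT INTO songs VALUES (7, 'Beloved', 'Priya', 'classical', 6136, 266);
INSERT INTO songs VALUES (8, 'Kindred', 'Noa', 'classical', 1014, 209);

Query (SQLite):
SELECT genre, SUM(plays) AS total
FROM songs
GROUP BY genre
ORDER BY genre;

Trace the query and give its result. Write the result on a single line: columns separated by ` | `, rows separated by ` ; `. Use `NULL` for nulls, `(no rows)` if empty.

Partition songs by genre; compute SUM(plays) within each group.
  classical: ids {6, 7, 8} → SUM(plays)=7582
  metal: ids {1, 3} → SUM(plays)=2135
  rap: ids {2, 4, 5} → SUM(plays)=7162

classical | 7582 ; metal | 2135 ; rap | 7162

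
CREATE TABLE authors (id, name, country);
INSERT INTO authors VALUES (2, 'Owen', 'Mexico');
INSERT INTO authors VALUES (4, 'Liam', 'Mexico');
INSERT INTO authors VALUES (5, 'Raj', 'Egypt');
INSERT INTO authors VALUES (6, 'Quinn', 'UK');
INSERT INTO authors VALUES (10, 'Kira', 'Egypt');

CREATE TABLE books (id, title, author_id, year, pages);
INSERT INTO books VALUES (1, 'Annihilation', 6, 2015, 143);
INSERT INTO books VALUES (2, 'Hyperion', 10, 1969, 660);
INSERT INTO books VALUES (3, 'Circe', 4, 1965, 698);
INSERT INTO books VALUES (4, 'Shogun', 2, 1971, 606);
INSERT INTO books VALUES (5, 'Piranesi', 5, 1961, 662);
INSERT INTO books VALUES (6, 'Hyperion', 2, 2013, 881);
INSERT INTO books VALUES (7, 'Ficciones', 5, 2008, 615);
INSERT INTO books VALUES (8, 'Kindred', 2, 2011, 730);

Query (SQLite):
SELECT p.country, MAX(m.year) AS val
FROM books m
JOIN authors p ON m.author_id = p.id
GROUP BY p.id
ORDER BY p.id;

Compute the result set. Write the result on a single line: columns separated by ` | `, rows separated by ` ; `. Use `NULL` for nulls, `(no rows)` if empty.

Join each books row to its authors via author_id.
Group joined rows by authors.id; compute MAX(m.year) per group.
  2: ids {4, 6, 8} → MAX(m.year)=2013
  4: ids {3} → MAX(m.year)=1965
  5: ids {5, 7} → MAX(m.year)=2008
  6: ids {1} → MAX(m.year)=2015
  10: ids {2} → MAX(m.year)=1969

Mexico | 2013 ; Mexico | 1965 ; Egypt | 2008 ; UK | 2015 ; Egypt | 1969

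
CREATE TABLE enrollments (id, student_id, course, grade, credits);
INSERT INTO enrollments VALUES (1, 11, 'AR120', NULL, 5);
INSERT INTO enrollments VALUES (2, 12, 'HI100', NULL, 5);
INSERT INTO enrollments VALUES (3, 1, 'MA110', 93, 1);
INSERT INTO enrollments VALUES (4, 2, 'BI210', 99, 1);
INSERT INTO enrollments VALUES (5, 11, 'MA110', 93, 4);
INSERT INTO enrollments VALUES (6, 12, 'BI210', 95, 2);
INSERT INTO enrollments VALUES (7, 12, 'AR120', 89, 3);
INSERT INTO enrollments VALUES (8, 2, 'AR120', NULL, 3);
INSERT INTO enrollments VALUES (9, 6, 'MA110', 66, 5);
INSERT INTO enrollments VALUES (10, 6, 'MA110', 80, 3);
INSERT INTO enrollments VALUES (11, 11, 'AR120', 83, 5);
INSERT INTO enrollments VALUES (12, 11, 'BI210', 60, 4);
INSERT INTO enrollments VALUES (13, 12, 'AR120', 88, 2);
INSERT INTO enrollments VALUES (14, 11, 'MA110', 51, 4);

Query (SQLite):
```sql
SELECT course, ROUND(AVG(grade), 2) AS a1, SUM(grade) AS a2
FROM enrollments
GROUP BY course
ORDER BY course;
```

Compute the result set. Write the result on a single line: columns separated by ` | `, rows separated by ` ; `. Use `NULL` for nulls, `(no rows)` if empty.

Group enrollments by course.
Per group compute: ROUND(AVG(grade), 2), SUM(grade).
  AR120: ids {1, 7, 8, 11, 13} → ROUND(AVG(grade), 2)=86.67, SUM(grade)=260
  BI210: ids {4, 6, 12} → ROUND(AVG(grade), 2)=84.67, SUM(grade)=254
  HI100: ids {2} → ROUND(AVG(grade), 2)=NULL, SUM(grade)=NULL
  MA110: ids {3, 5, 9, 10, 14} → ROUND(AVG(grade), 2)=76.6, SUM(grade)=383

AR120 | 86.67 | 260 ; BI210 | 84.67 | 254 ; HI100 | NULL | NULL ; MA110 | 76.6 | 383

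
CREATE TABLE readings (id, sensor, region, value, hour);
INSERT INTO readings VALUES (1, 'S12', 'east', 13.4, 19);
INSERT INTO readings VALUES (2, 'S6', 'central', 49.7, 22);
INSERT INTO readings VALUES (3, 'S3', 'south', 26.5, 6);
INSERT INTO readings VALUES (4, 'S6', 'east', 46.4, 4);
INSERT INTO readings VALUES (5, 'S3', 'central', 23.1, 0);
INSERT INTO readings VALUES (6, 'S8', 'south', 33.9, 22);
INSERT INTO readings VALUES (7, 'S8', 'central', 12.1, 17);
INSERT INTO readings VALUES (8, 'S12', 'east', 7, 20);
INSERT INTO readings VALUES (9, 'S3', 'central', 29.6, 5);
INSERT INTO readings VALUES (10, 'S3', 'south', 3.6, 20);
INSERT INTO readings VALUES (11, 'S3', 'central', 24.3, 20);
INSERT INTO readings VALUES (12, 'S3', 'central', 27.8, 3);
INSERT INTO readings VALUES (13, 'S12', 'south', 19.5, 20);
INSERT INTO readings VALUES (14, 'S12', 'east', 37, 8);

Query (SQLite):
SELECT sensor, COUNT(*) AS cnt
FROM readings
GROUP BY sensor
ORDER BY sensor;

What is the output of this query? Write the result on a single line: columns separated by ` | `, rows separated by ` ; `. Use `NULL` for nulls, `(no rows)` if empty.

S12 | 4 ; S3 | 6 ; S6 | 2 ; S8 | 2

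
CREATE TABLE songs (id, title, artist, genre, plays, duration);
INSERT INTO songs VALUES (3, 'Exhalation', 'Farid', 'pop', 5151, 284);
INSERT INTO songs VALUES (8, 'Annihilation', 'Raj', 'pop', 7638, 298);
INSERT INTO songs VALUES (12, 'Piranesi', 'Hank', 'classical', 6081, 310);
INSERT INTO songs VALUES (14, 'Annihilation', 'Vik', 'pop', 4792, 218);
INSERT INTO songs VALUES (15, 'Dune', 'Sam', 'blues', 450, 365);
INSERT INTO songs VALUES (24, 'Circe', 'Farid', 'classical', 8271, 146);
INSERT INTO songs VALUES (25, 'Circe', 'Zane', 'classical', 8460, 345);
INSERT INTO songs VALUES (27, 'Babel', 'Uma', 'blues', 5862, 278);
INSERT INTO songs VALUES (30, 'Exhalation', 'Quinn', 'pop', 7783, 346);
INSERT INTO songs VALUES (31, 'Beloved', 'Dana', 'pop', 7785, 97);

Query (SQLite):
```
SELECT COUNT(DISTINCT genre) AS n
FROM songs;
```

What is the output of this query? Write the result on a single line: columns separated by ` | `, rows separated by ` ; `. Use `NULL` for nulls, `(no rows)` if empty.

Count distinct non-NULL genre values.

3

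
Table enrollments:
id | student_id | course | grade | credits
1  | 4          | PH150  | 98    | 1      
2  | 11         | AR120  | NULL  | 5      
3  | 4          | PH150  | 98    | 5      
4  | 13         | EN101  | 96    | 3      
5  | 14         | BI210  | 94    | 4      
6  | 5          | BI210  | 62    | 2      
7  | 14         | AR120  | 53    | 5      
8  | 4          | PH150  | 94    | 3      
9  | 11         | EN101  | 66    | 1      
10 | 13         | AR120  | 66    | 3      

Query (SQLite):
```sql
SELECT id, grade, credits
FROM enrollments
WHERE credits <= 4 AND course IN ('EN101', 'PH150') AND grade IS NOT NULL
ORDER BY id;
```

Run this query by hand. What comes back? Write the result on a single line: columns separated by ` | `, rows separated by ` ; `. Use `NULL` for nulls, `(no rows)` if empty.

credits <= 4: ids {1, 4, 5, 6, 8, 9, 10}
course IN ('EN101', 'PH150'): ids {1, 3, 4, 8, 9}
grade IS NOT NULL: ids {1, 3, 4, 5, 6, 7, 8, 9, 10}
Combine with AND.

1 | 98 | 1 ; 4 | 96 | 3 ; 8 | 94 | 3 ; 9 | 66 | 1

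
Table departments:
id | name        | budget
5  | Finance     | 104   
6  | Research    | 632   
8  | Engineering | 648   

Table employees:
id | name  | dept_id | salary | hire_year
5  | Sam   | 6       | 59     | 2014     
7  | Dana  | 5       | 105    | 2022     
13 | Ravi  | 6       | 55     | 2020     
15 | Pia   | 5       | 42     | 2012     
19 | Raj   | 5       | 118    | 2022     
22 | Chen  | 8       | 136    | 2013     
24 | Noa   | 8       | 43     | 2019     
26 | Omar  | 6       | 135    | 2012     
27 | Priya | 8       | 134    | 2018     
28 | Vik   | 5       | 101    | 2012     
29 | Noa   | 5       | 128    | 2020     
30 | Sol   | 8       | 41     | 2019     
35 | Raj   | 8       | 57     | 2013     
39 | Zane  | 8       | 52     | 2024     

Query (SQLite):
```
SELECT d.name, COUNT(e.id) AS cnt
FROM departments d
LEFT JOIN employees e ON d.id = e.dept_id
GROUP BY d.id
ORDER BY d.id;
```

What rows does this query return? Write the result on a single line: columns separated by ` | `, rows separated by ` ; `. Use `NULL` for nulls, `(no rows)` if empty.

LEFT JOIN keeps every departments row; unmatched ones get NULL for employees columns.
Group by departments.id and compute COUNT(e.id). COUNT(col) of an all-NULL group is 0.
  5: ids {7, 15, 19, 28, 29} → COUNT(e.id)=5
  6: ids {5, 13, 26} → COUNT(e.id)=3
  8: ids {22, 24, 27, 30, 35, 39} → COUNT(e.id)=6

Finance | 5 ; Research | 3 ; Engineering | 6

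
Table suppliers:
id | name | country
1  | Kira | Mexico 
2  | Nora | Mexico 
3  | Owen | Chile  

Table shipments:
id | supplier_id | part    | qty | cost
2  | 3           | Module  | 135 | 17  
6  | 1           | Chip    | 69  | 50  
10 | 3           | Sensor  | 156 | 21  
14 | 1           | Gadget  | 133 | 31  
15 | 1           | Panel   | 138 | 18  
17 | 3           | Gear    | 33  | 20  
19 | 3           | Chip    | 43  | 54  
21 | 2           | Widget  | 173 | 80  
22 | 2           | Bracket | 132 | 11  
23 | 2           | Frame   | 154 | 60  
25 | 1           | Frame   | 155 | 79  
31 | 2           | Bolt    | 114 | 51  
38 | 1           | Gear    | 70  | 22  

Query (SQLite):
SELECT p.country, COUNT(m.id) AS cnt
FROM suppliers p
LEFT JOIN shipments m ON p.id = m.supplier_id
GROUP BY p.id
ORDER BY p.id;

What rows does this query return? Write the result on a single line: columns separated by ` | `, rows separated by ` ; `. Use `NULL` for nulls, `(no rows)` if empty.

Mexico | 5 ; Mexico | 4 ; Chile | 4

LEFT JOIN keeps every suppliers row; unmatched ones get NULL for shipments columns.
Group by suppliers.id and compute COUNT(m.id). COUNT(col) of an all-NULL group is 0.
  1: ids {6, 14, 15, 25, 38} → COUNT(m.id)=5
  2: ids {21, 22, 23, 31} → COUNT(m.id)=4
  3: ids {2, 10, 17, 19} → COUNT(m.id)=4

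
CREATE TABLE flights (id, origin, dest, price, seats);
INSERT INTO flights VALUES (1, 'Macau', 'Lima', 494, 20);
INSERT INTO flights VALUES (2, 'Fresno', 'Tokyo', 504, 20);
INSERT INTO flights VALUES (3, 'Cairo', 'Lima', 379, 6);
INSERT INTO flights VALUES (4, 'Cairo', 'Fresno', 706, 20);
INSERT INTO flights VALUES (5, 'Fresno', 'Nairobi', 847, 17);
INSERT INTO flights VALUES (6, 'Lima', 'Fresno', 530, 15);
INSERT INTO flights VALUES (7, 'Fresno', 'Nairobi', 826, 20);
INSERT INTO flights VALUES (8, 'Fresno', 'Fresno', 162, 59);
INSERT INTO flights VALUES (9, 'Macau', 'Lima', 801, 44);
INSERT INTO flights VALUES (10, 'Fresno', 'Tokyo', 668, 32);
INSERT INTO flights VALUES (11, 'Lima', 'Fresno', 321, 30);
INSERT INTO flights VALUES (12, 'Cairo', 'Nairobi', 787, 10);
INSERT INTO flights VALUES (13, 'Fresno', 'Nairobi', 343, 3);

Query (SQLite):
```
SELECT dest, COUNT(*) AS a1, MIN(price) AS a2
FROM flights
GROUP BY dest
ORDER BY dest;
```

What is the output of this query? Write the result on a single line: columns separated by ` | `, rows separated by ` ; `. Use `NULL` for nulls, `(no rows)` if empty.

Group flights by dest.
Per group compute: COUNT(*), MIN(price).
  Fresno: ids {4, 6, 8, 11} → COUNT(*)=4, MIN(price)=162
  Lima: ids {1, 3, 9} → COUNT(*)=3, MIN(price)=379
  Nairobi: ids {5, 7, 12, 13} → COUNT(*)=4, MIN(price)=343
  Tokyo: ids {2, 10} → COUNT(*)=2, MIN(price)=504

Fresno | 4 | 162 ; Lima | 3 | 379 ; Nairobi | 4 | 343 ; Tokyo | 2 | 504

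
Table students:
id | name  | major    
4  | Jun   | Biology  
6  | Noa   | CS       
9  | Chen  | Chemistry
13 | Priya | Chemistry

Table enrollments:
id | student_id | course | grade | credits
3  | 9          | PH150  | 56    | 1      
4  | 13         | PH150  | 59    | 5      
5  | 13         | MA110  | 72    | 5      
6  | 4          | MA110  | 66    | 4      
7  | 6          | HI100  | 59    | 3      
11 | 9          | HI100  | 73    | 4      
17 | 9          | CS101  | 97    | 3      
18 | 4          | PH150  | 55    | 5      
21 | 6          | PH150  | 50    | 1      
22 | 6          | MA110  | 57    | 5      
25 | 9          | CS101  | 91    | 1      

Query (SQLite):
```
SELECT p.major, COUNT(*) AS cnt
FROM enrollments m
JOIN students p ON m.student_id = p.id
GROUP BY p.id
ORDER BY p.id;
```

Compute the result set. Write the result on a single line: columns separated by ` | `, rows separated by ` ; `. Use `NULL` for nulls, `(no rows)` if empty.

Biology | 2 ; CS | 3 ; Chemistry | 4 ; Chemistry | 2

Join each enrollments row to its students via student_id.
Group joined rows by students.id; compute COUNT(*) per group.
  4: ids {6, 18} → COUNT(*)=2
  6: ids {7, 21, 22} → COUNT(*)=3
  9: ids {3, 11, 17, 25} → COUNT(*)=4
  13: ids {4, 5} → COUNT(*)=2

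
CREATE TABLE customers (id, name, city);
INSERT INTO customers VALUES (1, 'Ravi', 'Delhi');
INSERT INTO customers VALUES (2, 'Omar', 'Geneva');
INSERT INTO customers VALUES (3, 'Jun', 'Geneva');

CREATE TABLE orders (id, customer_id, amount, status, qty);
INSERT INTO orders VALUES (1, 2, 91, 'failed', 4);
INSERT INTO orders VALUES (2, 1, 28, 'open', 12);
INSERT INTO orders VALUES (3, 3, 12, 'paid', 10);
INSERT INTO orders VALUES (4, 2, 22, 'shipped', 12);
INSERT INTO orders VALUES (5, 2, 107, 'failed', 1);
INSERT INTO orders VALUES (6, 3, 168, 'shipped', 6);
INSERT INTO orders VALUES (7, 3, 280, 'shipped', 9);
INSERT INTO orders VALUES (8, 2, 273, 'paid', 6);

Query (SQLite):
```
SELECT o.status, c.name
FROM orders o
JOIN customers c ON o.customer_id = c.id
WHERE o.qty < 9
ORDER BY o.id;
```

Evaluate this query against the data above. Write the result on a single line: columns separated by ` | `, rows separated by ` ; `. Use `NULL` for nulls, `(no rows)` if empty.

Each orders row matches the customers row where customer_id = customers.id.
Then keep rows with o.qty < 9.

failed | Omar ; failed | Omar ; shipped | Jun ; paid | Omar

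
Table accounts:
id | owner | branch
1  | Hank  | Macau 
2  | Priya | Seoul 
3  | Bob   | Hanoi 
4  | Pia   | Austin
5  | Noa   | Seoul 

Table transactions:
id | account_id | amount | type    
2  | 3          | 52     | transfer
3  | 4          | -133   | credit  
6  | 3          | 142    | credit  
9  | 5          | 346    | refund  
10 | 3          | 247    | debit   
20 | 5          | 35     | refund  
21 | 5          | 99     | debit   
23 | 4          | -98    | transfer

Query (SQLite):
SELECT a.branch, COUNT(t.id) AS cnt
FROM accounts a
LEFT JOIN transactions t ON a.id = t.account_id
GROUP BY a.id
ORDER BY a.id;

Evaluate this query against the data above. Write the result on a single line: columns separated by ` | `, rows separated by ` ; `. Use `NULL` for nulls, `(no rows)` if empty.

LEFT JOIN keeps every accounts row; unmatched ones get NULL for transactions columns.
Group by accounts.id and compute COUNT(t.id). COUNT(col) of an all-NULL group is 0.
  1: ids {—} → COUNT(t.id)=0
  2: ids {—} → COUNT(t.id)=0
  3: ids {2, 6, 10} → COUNT(t.id)=3
  4: ids {3, 23} → COUNT(t.id)=2
  5: ids {9, 20, 21} → COUNT(t.id)=3

Macau | 0 ; Seoul | 0 ; Hanoi | 3 ; Austin | 2 ; Seoul | 3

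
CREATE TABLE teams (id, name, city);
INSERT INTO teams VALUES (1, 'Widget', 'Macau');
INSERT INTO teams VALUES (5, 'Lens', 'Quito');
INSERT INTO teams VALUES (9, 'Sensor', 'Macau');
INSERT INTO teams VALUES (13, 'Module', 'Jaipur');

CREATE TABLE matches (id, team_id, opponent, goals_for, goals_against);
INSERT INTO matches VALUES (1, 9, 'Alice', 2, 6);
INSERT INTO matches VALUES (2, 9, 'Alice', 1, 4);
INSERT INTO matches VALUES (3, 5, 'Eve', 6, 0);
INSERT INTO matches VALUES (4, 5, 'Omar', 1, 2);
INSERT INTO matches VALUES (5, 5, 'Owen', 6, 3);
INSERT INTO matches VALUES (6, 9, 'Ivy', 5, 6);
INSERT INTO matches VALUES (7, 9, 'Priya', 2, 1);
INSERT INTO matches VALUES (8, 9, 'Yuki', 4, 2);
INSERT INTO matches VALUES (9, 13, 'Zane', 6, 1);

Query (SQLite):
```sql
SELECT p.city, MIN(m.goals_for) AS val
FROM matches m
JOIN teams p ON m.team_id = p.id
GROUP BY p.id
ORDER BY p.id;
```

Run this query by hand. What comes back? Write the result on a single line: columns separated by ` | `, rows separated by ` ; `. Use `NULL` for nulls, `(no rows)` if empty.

Quito | 1 ; Macau | 1 ; Jaipur | 6

Join each matches row to its teams via team_id.
Group joined rows by teams.id; compute MIN(m.goals_for) per group.
  5: ids {3, 4, 5} → MIN(m.goals_for)=1
  9: ids {1, 2, 6, 7, 8} → MIN(m.goals_for)=1
  13: ids {9} → MIN(m.goals_for)=6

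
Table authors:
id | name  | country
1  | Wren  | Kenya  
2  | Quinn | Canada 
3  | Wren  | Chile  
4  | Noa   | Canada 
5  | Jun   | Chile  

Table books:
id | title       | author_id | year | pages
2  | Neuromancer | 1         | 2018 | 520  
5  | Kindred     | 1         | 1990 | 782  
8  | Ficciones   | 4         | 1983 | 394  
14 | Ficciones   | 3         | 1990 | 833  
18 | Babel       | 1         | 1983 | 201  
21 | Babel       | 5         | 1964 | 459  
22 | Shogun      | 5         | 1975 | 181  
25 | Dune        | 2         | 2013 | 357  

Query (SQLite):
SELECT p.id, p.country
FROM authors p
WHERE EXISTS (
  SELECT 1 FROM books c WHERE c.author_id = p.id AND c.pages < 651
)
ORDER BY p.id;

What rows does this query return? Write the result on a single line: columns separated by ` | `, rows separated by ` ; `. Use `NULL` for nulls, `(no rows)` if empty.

1 | Kenya ; 2 | Canada ; 4 | Canada ; 5 | Chile

For each authors row, check whether any books with matching author_id has pages < 651.
Keep rows where that is true.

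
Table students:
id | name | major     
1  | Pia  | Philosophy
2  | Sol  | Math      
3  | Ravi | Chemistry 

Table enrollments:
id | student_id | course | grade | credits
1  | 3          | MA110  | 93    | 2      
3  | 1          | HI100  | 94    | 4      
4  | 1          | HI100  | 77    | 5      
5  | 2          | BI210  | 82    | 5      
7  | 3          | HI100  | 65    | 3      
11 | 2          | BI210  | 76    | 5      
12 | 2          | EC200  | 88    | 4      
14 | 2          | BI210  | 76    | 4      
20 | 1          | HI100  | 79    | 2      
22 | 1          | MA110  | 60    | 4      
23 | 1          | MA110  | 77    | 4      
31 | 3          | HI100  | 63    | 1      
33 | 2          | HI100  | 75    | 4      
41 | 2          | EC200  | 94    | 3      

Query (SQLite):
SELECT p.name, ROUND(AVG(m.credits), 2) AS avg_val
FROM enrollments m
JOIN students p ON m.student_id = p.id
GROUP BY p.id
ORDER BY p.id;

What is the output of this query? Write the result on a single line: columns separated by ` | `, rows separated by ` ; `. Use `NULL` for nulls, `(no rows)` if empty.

Join each enrollments row to its students via student_id.
Group joined rows by students.id; compute ROUND(AVG(m.credits), 2) per group.
  1: ids {3, 4, 20, 22, 23} → ROUND(AVG(m.credits), 2)=3.8
  2: ids {5, 11, 12, 14, 33, 41} → ROUND(AVG(m.credits), 2)=4.17
  3: ids {1, 7, 31} → ROUND(AVG(m.credits), 2)=2

Pia | 3.8 ; Sol | 4.17 ; Ravi | 2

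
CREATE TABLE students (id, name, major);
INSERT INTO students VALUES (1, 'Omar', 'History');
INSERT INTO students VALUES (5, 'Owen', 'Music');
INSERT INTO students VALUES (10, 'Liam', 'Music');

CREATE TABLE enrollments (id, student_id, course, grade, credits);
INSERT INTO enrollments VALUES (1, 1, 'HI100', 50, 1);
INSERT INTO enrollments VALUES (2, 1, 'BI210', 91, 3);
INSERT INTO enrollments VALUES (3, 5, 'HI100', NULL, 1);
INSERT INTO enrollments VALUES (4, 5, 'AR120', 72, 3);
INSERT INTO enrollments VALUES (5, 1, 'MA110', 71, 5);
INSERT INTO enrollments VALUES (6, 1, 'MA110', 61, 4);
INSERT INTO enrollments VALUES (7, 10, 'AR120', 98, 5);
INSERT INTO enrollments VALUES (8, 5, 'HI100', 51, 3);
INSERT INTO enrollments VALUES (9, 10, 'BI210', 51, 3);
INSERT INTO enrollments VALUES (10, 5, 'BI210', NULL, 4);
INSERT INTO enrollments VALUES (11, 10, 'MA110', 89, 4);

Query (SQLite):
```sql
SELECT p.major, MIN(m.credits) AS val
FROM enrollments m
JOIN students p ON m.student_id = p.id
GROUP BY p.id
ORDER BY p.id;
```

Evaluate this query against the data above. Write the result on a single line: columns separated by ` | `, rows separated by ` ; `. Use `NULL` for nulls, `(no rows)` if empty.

Join each enrollments row to its students via student_id.
Group joined rows by students.id; compute MIN(m.credits) per group.
  1: ids {1, 2, 5, 6} → MIN(m.credits)=1
  5: ids {3, 4, 8, 10} → MIN(m.credits)=1
  10: ids {7, 9, 11} → MIN(m.credits)=3

History | 1 ; Music | 1 ; Music | 3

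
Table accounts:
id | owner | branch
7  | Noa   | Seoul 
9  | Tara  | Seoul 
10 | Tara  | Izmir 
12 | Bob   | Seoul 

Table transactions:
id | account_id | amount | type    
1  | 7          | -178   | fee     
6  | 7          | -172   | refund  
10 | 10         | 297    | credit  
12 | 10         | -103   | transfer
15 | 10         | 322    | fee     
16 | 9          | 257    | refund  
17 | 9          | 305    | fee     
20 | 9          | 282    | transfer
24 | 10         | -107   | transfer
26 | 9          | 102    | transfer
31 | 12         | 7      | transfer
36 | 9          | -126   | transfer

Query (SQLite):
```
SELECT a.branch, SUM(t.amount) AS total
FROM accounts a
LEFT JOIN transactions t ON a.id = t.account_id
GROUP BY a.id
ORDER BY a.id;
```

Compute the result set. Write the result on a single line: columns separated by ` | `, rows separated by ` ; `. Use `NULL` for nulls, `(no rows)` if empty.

Seoul | -350 ; Seoul | 820 ; Izmir | 409 ; Seoul | 7

LEFT JOIN keeps every accounts row; unmatched ones get NULL for transactions columns.
Group by accounts.id and compute SUM(t.amount). SUM over an all-NULL group is NULL.
  7: ids {1, 6} → SUM(t.amount)=-350
  9: ids {16, 17, 20, 26, 36} → SUM(t.amount)=820
  10: ids {10, 12, 15, 24} → SUM(t.amount)=409
  12: ids {31} → SUM(t.amount)=7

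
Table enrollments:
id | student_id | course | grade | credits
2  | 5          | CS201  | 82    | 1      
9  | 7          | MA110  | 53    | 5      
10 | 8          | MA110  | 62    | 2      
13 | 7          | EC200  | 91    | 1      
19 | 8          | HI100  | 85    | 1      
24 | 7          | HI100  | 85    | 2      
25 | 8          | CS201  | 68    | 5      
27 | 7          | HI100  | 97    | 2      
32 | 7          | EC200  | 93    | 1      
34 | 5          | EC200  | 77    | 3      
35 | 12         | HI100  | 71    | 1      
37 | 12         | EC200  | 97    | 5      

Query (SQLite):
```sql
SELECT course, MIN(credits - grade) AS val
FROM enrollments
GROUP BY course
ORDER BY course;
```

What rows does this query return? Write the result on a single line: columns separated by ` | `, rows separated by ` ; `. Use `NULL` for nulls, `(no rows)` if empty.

CS201 | -81 ; EC200 | -92 ; HI100 | -95 ; MA110 | -60

For each row compute credits - grade.
Group by course; take MIN of the expression per group.
  CS201: ids {2, 25} → MIN(credits - grade)=-81
  EC200: ids {13, 32, 34, 37} → MIN(credits - grade)=-92
  HI100: ids {19, 24, 27, 35} → MIN(credits - grade)=-95
  MA110: ids {9, 10} → MIN(credits - grade)=-60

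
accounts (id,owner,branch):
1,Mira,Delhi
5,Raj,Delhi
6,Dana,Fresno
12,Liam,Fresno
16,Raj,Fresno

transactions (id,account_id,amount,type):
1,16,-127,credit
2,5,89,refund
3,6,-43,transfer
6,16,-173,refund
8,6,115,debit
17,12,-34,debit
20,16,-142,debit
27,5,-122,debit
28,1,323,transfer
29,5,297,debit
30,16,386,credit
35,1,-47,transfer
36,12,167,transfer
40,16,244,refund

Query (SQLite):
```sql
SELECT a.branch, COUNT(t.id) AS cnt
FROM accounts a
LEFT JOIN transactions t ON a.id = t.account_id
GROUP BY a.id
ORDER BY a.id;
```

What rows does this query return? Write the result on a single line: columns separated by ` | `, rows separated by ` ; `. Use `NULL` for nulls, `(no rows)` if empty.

LEFT JOIN keeps every accounts row; unmatched ones get NULL for transactions columns.
Group by accounts.id and compute COUNT(t.id). COUNT(col) of an all-NULL group is 0.
  1: ids {28, 35} → COUNT(t.id)=2
  5: ids {2, 27, 29} → COUNT(t.id)=3
  6: ids {3, 8} → COUNT(t.id)=2
  12: ids {17, 36} → COUNT(t.id)=2
  16: ids {1, 6, 20, 30, 40} → COUNT(t.id)=5

Delhi | 2 ; Delhi | 3 ; Fresno | 2 ; Fresno | 2 ; Fresno | 5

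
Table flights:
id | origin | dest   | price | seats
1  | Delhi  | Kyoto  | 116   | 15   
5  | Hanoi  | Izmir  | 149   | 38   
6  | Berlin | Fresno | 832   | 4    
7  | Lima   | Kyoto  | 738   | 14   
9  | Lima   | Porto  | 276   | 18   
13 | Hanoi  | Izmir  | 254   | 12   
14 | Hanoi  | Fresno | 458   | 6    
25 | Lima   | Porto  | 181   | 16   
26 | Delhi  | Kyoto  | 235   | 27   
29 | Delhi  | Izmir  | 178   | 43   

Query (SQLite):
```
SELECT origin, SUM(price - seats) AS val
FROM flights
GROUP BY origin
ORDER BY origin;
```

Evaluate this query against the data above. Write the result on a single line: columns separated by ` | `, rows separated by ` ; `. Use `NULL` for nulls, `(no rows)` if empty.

Berlin | 828 ; Delhi | 444 ; Hanoi | 805 ; Lima | 1147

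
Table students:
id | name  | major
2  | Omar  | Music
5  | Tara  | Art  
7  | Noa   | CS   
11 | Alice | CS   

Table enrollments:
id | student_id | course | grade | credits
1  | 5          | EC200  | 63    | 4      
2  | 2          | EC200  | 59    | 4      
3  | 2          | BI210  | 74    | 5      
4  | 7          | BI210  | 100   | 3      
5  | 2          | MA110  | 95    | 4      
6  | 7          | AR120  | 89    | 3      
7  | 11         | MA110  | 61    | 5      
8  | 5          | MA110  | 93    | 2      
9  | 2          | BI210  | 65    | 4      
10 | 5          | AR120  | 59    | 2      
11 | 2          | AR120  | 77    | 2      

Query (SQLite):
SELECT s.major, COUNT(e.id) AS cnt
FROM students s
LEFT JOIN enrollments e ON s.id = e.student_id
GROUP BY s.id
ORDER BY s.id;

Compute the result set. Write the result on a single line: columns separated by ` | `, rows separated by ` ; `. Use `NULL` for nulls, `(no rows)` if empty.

LEFT JOIN keeps every students row; unmatched ones get NULL for enrollments columns.
Group by students.id and compute COUNT(e.id). COUNT(col) of an all-NULL group is 0.
  2: ids {2, 3, 5, 9, 11} → COUNT(e.id)=5
  5: ids {1, 8, 10} → COUNT(e.id)=3
  7: ids {4, 6} → COUNT(e.id)=2
  11: ids {7} → COUNT(e.id)=1

Music | 5 ; Art | 3 ; CS | 2 ; CS | 1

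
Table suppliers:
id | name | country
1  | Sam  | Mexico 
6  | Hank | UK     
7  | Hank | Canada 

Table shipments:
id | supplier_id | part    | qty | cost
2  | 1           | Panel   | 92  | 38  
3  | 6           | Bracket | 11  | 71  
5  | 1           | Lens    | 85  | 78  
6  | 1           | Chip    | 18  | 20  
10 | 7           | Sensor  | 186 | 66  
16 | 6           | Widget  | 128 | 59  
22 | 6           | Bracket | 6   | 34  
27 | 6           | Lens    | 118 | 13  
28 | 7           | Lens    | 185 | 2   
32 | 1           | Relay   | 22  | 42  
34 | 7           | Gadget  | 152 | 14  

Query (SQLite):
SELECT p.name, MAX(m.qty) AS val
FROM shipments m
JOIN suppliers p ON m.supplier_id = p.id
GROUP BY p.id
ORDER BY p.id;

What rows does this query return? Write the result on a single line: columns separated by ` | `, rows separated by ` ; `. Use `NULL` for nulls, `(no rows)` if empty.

Sam | 92 ; Hank | 128 ; Hank | 186

Join each shipments row to its suppliers via supplier_id.
Group joined rows by suppliers.id; compute MAX(m.qty) per group.
  1: ids {2, 5, 6, 32} → MAX(m.qty)=92
  6: ids {3, 16, 22, 27} → MAX(m.qty)=128
  7: ids {10, 28, 34} → MAX(m.qty)=186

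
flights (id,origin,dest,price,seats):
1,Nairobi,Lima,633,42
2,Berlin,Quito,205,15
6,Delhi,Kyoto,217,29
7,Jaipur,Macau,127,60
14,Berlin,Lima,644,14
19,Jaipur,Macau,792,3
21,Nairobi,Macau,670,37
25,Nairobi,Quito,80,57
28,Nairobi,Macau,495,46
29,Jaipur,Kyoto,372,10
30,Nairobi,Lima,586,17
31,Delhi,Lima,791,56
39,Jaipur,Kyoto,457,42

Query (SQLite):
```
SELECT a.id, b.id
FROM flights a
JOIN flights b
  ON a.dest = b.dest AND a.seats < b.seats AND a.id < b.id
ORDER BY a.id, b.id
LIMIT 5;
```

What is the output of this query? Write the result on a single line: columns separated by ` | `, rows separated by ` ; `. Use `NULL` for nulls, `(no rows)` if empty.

1 | 31 ; 2 | 25 ; 6 | 39 ; 14 | 30 ; 14 | 31

Pairs (a,b) with same dest, a.seats < b.seats, a.id < b.id.
dest groups: Kyoto:{6,29,39} Lima:{1,14,30,31} Macau:{7,19,21,28} Quito:{2,25}
Ordered by (a.id, b.id); first 5.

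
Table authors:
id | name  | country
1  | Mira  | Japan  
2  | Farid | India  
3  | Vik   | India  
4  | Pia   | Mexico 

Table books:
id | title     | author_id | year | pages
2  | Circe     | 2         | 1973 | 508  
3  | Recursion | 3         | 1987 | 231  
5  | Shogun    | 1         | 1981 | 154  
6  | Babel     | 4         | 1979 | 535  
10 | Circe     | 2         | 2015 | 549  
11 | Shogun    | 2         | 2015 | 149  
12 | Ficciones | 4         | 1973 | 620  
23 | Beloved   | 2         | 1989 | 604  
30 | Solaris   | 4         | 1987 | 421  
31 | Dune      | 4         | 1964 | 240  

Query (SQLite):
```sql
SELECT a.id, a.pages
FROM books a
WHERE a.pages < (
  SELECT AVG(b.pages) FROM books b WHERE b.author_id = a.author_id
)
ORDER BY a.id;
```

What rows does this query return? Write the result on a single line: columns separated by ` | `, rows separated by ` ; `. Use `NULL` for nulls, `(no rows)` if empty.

11 | 149 ; 30 | 421 ; 31 | 240

For each books row a, compute AVG(pages) over rows sharing a.author_id.
Keep row a if a.pages < that per-group AVG.
  author_id=1: AVG(pages) = 154.0
  author_id=2: AVG(pages) = 452.5
  author_id=3: AVG(pages) = 231.0
  author_id=4: AVG(pages) = 454.0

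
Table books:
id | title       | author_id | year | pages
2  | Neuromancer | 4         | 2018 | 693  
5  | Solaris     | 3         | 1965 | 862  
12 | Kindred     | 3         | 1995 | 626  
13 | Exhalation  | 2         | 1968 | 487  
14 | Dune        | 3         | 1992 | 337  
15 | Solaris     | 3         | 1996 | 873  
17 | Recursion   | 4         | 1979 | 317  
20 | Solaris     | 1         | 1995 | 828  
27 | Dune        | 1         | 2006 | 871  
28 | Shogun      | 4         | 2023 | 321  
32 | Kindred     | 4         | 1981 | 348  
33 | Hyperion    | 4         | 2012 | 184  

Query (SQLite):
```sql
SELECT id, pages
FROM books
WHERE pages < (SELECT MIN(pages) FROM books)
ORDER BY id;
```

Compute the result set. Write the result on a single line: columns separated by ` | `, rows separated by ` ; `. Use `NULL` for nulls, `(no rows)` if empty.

(no rows)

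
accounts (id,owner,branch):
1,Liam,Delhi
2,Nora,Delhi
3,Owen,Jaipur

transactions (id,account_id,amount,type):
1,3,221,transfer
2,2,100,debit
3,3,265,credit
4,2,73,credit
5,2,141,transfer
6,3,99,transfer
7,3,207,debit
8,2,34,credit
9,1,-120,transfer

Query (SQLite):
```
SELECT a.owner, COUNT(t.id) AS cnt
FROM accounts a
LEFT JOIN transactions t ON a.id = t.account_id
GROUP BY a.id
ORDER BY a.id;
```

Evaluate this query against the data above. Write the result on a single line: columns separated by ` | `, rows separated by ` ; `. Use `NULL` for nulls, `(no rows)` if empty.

LEFT JOIN keeps every accounts row; unmatched ones get NULL for transactions columns.
Group by accounts.id and compute COUNT(t.id). COUNT(col) of an all-NULL group is 0.
  1: ids {9} → COUNT(t.id)=1
  2: ids {2, 4, 5, 8} → COUNT(t.id)=4
  3: ids {1, 3, 6, 7} → COUNT(t.id)=4

Liam | 1 ; Nora | 4 ; Owen | 4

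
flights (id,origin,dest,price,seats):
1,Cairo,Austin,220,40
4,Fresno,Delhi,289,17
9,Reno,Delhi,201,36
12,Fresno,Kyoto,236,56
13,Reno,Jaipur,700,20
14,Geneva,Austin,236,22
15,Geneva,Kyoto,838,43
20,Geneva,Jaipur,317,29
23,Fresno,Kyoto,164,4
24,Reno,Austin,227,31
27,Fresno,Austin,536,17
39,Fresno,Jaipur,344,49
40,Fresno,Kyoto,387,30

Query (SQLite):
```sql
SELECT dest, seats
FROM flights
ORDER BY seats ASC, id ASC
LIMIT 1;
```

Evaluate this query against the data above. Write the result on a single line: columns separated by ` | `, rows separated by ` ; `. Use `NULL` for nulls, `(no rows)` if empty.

Kyoto | 4

Sort by seats asc, tiebreak id asc: (4, id=23), (17, id=4), (17, id=27), (20, id=13) …. Take first 1.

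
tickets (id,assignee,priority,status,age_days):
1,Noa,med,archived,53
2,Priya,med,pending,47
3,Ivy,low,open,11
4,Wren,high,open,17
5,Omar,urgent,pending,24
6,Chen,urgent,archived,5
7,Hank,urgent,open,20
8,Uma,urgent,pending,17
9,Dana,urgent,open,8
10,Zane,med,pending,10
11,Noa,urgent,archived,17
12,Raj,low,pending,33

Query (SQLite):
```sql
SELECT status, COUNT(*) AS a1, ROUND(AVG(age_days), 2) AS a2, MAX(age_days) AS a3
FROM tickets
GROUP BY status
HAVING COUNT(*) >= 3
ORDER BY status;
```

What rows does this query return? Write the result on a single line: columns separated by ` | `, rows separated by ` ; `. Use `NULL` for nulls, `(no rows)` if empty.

archived | 3 | 25 | 53 ; open | 4 | 14 | 20 ; pending | 5 | 26.2 | 47

Group tickets by status.
Per group compute: COUNT(*), ROUND(AVG(age_days), 2), MAX(age_days).
HAVING: drop groups with fewer than 3 rows.
  archived: ids {1, 6, 11} → COUNT(*)=3, ROUND(AVG(age_days), 2)=25, MAX(age_days)=53
  open: ids {3, 4, 7, 9} → COUNT(*)=4, ROUND(AVG(age_days), 2)=14, MAX(age_days)=20
  pending: ids {2, 5, 8, 10, 12} → COUNT(*)=5, ROUND(AVG(age_days), 2)=26.2, MAX(age_days)=47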